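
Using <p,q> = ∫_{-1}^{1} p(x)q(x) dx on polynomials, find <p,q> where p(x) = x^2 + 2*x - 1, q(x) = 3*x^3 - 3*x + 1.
<p,q> = -44/15

Expand the product: p(x)·q(x) = 3*x^5 + 6*x^4 - 6*x^3 - 5*x^2 + 5*x - 1.
∫_{-1}^{1} of each monomial x^k gives [2/(k+1) if k even, 0 if k odd]. Integrating term-by-term (or equivalently evaluating the antiderivative F(x) = x^6/2 + 6*x^5/5 - 3*x^4/2 - 5*x^3/3 + 5*x^2/2 - x at the endpoints):
  F(1) − F(−1) = 1/30 − (89/30) = -44/15.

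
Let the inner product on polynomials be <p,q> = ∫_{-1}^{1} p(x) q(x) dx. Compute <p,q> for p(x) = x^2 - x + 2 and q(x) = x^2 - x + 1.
<p,q> = 106/15

Expand the product: p(x)·q(x) = x^4 - 2*x^3 + 4*x^2 - 3*x + 2.
∫_{-1}^{1} of each monomial x^k gives [2/(k+1) if k even, 0 if k odd]. Integrating term-by-term (or equivalently evaluating the antiderivative F(x) = x^5/5 - x^4/2 + 4*x^3/3 - 3*x^2/2 + 2*x at the endpoints):
  F(1) − F(−1) = 23/15 − (-83/15) = 106/15.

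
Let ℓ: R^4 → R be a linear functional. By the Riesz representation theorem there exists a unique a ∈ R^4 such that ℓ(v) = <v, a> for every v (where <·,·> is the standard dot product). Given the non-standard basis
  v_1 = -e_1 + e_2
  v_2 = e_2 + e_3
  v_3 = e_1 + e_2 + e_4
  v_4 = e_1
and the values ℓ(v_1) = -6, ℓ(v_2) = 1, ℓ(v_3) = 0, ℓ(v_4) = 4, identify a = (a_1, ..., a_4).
a = (4, -2, 3, -2)

Write a = (a_1, ..., a_4) in the standard basis. For each basis vector v_i, ℓ(v_i) = <v_i, a> is a linear equation in the a_j's. Collect the n equations into a matrix system V a = ℓ, where row i of V is v_i (expressed in the standard basis). Since V is invertible (lower-triangular with 1s on the diagonal, up to permutation), solve by back-substitution:
  V =
[[-1, 1, 0, 0],
 [0, 1, 1, 0],
 [1, 1, 0, 1],
 [1, 0, 0, 0]]
  V a = (-6, 1, 0, 4)
Solving gives a = (4, -2, 3, -2).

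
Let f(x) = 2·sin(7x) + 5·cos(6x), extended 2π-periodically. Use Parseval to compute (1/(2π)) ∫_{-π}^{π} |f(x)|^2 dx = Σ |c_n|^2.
Σ |c_n|^2 = 29/2

Expand |f|^2 and use orthogonality of {sin(nx), cos(mx)} on [-π, π]:
  ∫_{-π}^{π} sin(nx)^2 dx = π, ∫ cos(mx)^2 dx = π, and cross terms integrate to 0.
So ∫_{-π}^{π} f(x)^2 dx = 2^2 · π + 5^2 · π = (4 + 25)π.
Divide by 2π: (4 + 25)/2 = 29/2.
By Parseval, this equals Σ |c_n|^2.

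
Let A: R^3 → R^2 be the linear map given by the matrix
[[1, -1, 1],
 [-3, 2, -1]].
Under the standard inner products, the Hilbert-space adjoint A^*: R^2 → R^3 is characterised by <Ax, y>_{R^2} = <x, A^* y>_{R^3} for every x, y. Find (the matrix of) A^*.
A^* = A^T =
[[1, -3],
 [-1, 2],
 [1, -1]]

For real matrices with standard dot products, the defining identity <Ax, y> = <x, A^* y> gives (Ax)^T y = x^T (A^*) y, i.e. x^T A^T y = x^T (A^*) y. Since this holds for all x, y, we must have A^* = A^T. Therefore
A^* =
[[1, -3],
 [-1, 2],
 [1, -1]].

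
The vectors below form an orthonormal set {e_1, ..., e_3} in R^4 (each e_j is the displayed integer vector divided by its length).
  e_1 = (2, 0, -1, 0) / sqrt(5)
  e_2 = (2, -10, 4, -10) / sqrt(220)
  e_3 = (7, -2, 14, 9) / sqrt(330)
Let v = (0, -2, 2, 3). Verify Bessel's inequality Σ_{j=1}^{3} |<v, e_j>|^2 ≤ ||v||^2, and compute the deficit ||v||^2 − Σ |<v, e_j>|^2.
Σ |<v, e_j>|^2 = 341/30; ||v||^2 = 17; deficit = 169/30

Write each e_j = u_j / sqrt(<u_j, u_j>) where u_j is the displayed integer vector. Then <v, e_j> = <v, u_j> / sqrt(<u_j, u_j>), so |<v, e_j>|^2 = <v, u_j>^2 / <u_j, u_j>.
Coefficients: <v, e_1> = -2/sqrt(5), <v, e_2> = -2/sqrt(220), <v, e_3> = 59/sqrt(330).
Square and sum: Σ |<v, e_j>|^2 = 341/30.
Compute ||v||^2 = v·v = 17.
Deficit = 17 − 341/30 = 169/30 ≥ 0, confirming Bessel's inequality. (The deficit equals ||v − Σ <v,e_j> e_j||^2, the squared distance from v to span{e_j}.)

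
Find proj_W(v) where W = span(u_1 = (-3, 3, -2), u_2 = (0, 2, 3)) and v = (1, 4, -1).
proj_W(v) = (-3/2, 59/26, 2/13)

Set up U = [u_1 | ... | u_2] ∈ R^(3×2). The projector onto W = col(U) is P = U (U^T U)^(-1) U^T.
Compute U^T U =
  [22, 0]
  [0, 13],
and U^T v = (11, 5).
Solve U^T U · c = U^T v for the coefficients: c = (1/2, 5/13). The projection is proj_W(v) = U c.
Check: (v - proj_W(v)) · u_1 = 0  (should be 0).
Check: (v - proj_W(v)) · u_2 = 0  (should be 0).
Result: proj_W(v) = (-3/2, 59/26, 2/13).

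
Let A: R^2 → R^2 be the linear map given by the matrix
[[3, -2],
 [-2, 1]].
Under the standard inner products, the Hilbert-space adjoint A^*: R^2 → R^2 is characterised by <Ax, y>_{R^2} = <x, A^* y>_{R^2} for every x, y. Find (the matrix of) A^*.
A^* = A^T =
[[3, -2],
 [-2, 1]]

For real matrices with standard dot products, the defining identity <Ax, y> = <x, A^* y> gives (Ax)^T y = x^T (A^*) y, i.e. x^T A^T y = x^T (A^*) y. Since this holds for all x, y, we must have A^* = A^T. Therefore
A^* =
[[3, -2],
 [-2, 1]].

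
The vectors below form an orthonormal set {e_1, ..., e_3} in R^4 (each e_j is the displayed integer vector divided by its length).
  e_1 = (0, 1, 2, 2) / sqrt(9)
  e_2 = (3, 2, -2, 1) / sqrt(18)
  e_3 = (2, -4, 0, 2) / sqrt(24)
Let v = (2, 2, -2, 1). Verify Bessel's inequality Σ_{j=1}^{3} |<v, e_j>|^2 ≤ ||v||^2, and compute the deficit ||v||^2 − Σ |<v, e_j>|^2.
Σ |<v, e_j>|^2 = 38/3; ||v||^2 = 13; deficit = 1/3

Write each e_j = u_j / sqrt(<u_j, u_j>) where u_j is the displayed integer vector. Then <v, e_j> = <v, u_j> / sqrt(<u_j, u_j>), so |<v, e_j>|^2 = <v, u_j>^2 / <u_j, u_j>.
Coefficients: <v, e_1> = 0/sqrt(9), <v, e_2> = 15/sqrt(18), <v, e_3> = -2/sqrt(24).
Square and sum: Σ |<v, e_j>|^2 = 38/3.
Compute ||v||^2 = v·v = 13.
Deficit = 13 − 38/3 = 1/3 ≥ 0, confirming Bessel's inequality. (The deficit equals ||v − Σ <v,e_j> e_j||^2, the squared distance from v to span{e_j}.)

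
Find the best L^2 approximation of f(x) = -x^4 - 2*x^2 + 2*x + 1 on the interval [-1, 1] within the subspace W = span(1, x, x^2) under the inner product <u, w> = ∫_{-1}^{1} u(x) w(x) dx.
g(x) = -20*x^2/7 + 2*x + 38/35

The best approximation g ∈ W is the orthogonal projection of f onto W. Writing g = a_0 + a_1 x + a_2 x^2, the coefficients solve the normal equations G · a = b where
  G_{ij} = <φ_i, φ_j> and b_i = <f, φ_i>, with φ_0 = 1, φ_1 = x, φ_2 = x^2.
G =
  [2, 0, 2/3]
  [0, 2/3, 0]
  [2/3, 0, 2/5],
b = (4/15, 4/3, -44/105).
Solving gives a_0 = 38/35, a_1 = 2, a_2 = -20/7, so
  g(x) = -20*x^2/7 + 2*x + 38/35.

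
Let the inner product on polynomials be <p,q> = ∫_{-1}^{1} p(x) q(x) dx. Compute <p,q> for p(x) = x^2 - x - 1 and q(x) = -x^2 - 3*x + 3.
<p,q> = -26/15

Expand the product: p(x)·q(x) = -x^4 - 2*x^3 + 7*x^2 - 3.
∫_{-1}^{1} of each monomial x^k gives [2/(k+1) if k even, 0 if k odd]. Integrating term-by-term (or equivalently evaluating the antiderivative F(x) = -x^5/5 - x^4/2 + 7*x^3/3 - 3*x at the endpoints):
  F(1) − F(−1) = -41/30 − (11/30) = -26/15.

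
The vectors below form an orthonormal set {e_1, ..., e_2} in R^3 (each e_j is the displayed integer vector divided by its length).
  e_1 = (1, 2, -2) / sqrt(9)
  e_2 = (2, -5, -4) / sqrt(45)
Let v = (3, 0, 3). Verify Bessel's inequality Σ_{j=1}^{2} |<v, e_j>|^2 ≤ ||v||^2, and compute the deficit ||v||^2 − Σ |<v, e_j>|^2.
Σ |<v, e_j>|^2 = 9/5; ||v||^2 = 18; deficit = 81/5

Write each e_j = u_j / sqrt(<u_j, u_j>) where u_j is the displayed integer vector. Then <v, e_j> = <v, u_j> / sqrt(<u_j, u_j>), so |<v, e_j>|^2 = <v, u_j>^2 / <u_j, u_j>.
Coefficients: <v, e_1> = -3/sqrt(9), <v, e_2> = -6/sqrt(45).
Square and sum: Σ |<v, e_j>|^2 = 9/5.
Compute ||v||^2 = v·v = 18.
Deficit = 18 − 9/5 = 81/5 ≥ 0, confirming Bessel's inequality. (The deficit equals ||v − Σ <v,e_j> e_j||^2, the squared distance from v to span{e_j}.)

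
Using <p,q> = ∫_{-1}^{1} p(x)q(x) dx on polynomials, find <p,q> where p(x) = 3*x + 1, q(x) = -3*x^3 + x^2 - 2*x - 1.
<p,q> = -134/15

Expand the product: p(x)·q(x) = -9*x^4 - 5*x^2 - 5*x - 1.
∫_{-1}^{1} of each monomial x^k gives [2/(k+1) if k even, 0 if k odd]. Integrating term-by-term (or equivalently evaluating the antiderivative F(x) = -9*x^5/5 - 5*x^3/3 - 5*x^2/2 - x at the endpoints):
  F(1) − F(−1) = -209/30 − (59/30) = -134/15.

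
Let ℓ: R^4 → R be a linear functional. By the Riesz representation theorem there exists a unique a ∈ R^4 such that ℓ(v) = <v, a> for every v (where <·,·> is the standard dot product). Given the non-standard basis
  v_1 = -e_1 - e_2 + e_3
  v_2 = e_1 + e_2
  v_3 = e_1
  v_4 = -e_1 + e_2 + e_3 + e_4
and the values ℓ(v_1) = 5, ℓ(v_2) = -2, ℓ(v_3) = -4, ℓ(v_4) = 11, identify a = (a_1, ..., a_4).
a = (-4, 2, 3, 2)

Write a = (a_1, ..., a_4) in the standard basis. For each basis vector v_i, ℓ(v_i) = <v_i, a> is a linear equation in the a_j's. Collect the n equations into a matrix system V a = ℓ, where row i of V is v_i (expressed in the standard basis). Since V is invertible (lower-triangular with 1s on the diagonal, up to permutation), solve by back-substitution:
  V =
[[-1, -1, 1, 0],
 [1, 1, 0, 0],
 [1, 0, 0, 0],
 [-1, 1, 1, 1]]
  V a = (5, -2, -4, 11)
Solving gives a = (-4, 2, 3, 2).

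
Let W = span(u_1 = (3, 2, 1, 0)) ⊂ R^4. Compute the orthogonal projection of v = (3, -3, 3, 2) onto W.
proj_W(v) = (9/7, 6/7, 3/7, 0)

Set up U = [u_1 | ... | u_1] ∈ R^(4×1). The projector onto W = col(U) is P = U (U^T U)^(-1) U^T.
Compute U^T U =
  [14],
and U^T v = (6).
Solve U^T U · c = U^T v for the coefficients: c = (3/7). The projection is proj_W(v) = U c.
Check: (v - proj_W(v)) · u_1 = 0  (should be 0).
Result: proj_W(v) = (9/7, 6/7, 3/7, 0).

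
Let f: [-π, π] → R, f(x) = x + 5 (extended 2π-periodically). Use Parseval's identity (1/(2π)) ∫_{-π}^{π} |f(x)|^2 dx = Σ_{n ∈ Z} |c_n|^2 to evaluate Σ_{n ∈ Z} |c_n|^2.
Σ |c_n|^2 = π^2/3 + 25

Expand and integrate term by term over [-π, π]:
  ∫ (x)^2 dx = 1·(2π^3/3); ∫ 2·1·(5)·x dx = 0 (odd integrand); ∫ 5^2 dx = 25·2π.
So (1/(2π)) ∫_{-π}^{π} (x + 5)^2 dx = 1π^2/3 + 25 = π^2/3 + 25.
Parseval ⇒ Σ |c_n|^2 = π^2/3 + 25.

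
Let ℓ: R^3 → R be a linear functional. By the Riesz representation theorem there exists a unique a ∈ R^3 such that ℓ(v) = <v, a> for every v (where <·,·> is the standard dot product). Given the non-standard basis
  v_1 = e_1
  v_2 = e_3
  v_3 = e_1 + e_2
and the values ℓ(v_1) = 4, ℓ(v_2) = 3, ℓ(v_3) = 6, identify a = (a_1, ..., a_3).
a = (4, 2, 3)

Write a = (a_1, ..., a_3) in the standard basis. For each basis vector v_i, ℓ(v_i) = <v_i, a> is a linear equation in the a_j's. Collect the n equations into a matrix system V a = ℓ, where row i of V is v_i (expressed in the standard basis). Since V is invertible (lower-triangular with 1s on the diagonal, up to permutation), solve by back-substitution:
  V =
[[1, 0, 0],
 [0, 0, 1],
 [1, 1, 0]]
  V a = (4, 3, 6)
Solving gives a = (4, 2, 3).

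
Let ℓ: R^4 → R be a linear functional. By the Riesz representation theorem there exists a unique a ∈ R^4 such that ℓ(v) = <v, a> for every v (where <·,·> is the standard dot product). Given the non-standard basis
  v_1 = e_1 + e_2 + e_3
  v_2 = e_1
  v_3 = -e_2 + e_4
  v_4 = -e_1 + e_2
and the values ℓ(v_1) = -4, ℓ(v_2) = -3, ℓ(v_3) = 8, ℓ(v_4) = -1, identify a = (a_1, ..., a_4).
a = (-3, -4, 3, 4)

Write a = (a_1, ..., a_4) in the standard basis. For each basis vector v_i, ℓ(v_i) = <v_i, a> is a linear equation in the a_j's. Collect the n equations into a matrix system V a = ℓ, where row i of V is v_i (expressed in the standard basis). Since V is invertible (lower-triangular with 1s on the diagonal, up to permutation), solve by back-substitution:
  V =
[[1, 1, 1, 0],
 [1, 0, 0, 0],
 [0, -1, 0, 1],
 [-1, 1, 0, 0]]
  V a = (-4, -3, 8, -1)
Solving gives a = (-3, -4, 3, 4).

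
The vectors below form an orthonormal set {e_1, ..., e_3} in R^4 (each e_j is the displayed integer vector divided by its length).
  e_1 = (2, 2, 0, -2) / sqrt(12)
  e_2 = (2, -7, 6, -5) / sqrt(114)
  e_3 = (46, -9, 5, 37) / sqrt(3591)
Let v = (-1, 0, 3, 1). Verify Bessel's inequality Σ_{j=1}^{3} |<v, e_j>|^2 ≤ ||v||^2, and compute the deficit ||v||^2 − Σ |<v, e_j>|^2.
Σ |<v, e_j>|^2 = 101/42; ||v||^2 = 11; deficit = 361/42

Write each e_j = u_j / sqrt(<u_j, u_j>) where u_j is the displayed integer vector. Then <v, e_j> = <v, u_j> / sqrt(<u_j, u_j>), so |<v, e_j>|^2 = <v, u_j>^2 / <u_j, u_j>.
Coefficients: <v, e_1> = -4/sqrt(12), <v, e_2> = 11/sqrt(114), <v, e_3> = 6/sqrt(3591).
Square and sum: Σ |<v, e_j>|^2 = 101/42.
Compute ||v||^2 = v·v = 11.
Deficit = 11 − 101/42 = 361/42 ≥ 0, confirming Bessel's inequality. (The deficit equals ||v − Σ <v,e_j> e_j||^2, the squared distance from v to span{e_j}.)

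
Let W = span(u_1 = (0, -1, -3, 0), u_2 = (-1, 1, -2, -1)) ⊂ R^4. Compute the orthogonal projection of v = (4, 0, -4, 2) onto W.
proj_W(v) = (8/9, -38/15, -142/45, 8/9)

Set up U = [u_1 | ... | u_2] ∈ R^(4×2). The projector onto W = col(U) is P = U (U^T U)^(-1) U^T.
Compute U^T U =
  [10, 5]
  [5, 7],
and U^T v = (12, 2).
Solve U^T U · c = U^T v for the coefficients: c = (74/45, -8/9). The projection is proj_W(v) = U c.
Check: (v - proj_W(v)) · u_1 = 0  (should be 0).
Check: (v - proj_W(v)) · u_2 = 0  (should be 0).
Result: proj_W(v) = (8/9, -38/15, -142/45, 8/9).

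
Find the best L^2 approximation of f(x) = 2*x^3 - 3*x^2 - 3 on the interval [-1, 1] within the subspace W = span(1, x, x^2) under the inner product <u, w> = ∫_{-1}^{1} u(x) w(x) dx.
g(x) = -3*x^2 + 6*x/5 - 3

The best approximation g ∈ W is the orthogonal projection of f onto W. Writing g = a_0 + a_1 x + a_2 x^2, the coefficients solve the normal equations G · a = b where
  G_{ij} = <φ_i, φ_j> and b_i = <f, φ_i>, with φ_0 = 1, φ_1 = x, φ_2 = x^2.
G =
  [2, 0, 2/3]
  [0, 2/3, 0]
  [2/3, 0, 2/5],
b = (-8, 4/5, -16/5).
Solving gives a_0 = -3, a_1 = 6/5, a_2 = -3, so
  g(x) = -3*x^2 + 6*x/5 - 3.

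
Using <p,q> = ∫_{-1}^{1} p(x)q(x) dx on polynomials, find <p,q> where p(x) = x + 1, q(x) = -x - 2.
<p,q> = -14/3

Expand the product: p(x)·q(x) = -x^2 - 3*x - 2.
∫_{-1}^{1} of each monomial x^k gives [2/(k+1) if k even, 0 if k odd]. Integrating term-by-term (or equivalently evaluating the antiderivative F(x) = -x^3/3 - 3*x^2/2 - 2*x at the endpoints):
  F(1) − F(−1) = -23/6 − (5/6) = -14/3.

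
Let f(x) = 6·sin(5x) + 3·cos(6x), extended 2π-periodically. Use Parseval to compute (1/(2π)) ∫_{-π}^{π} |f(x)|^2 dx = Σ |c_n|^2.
Σ |c_n|^2 = 45/2

Expand |f|^2 and use orthogonality of {sin(nx), cos(mx)} on [-π, π]:
  ∫_{-π}^{π} sin(nx)^2 dx = π, ∫ cos(mx)^2 dx = π, and cross terms integrate to 0.
So ∫_{-π}^{π} f(x)^2 dx = 6^2 · π + 3^2 · π = (36 + 9)π.
Divide by 2π: (36 + 9)/2 = 45/2.
By Parseval, this equals Σ |c_n|^2.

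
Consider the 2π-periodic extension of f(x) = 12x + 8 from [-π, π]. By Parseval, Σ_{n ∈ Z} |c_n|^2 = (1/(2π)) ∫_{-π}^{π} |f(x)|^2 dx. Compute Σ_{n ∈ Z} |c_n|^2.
Σ |c_n|^2 = 48π^2 + 64

Expand and integrate term by term over [-π, π]:
  ∫ (12x)^2 dx = 144·(2π^3/3); ∫ 2·12·(8)·x dx = 0 (odd integrand); ∫ 8^2 dx = 64·2π.
So (1/(2π)) ∫_{-π}^{π} (12x + 8)^2 dx = 144π^2/3 + 64 = 48π^2 + 64.
Parseval ⇒ Σ |c_n|^2 = 48π^2 + 64.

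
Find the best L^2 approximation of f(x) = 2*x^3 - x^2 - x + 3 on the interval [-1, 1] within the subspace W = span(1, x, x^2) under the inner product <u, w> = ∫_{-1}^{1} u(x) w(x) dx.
g(x) = -x^2 + x/5 + 3

The best approximation g ∈ W is the orthogonal projection of f onto W. Writing g = a_0 + a_1 x + a_2 x^2, the coefficients solve the normal equations G · a = b where
  G_{ij} = <φ_i, φ_j> and b_i = <f, φ_i>, with φ_0 = 1, φ_1 = x, φ_2 = x^2.
G =
  [2, 0, 2/3]
  [0, 2/3, 0]
  [2/3, 0, 2/5],
b = (16/3, 2/15, 8/5).
Solving gives a_0 = 3, a_1 = 1/5, a_2 = -1, so
  g(x) = -x^2 + x/5 + 3.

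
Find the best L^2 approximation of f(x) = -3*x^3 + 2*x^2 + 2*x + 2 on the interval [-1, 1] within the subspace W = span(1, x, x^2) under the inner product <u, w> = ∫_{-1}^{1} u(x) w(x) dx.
g(x) = 2*x^2 + x/5 + 2

The best approximation g ∈ W is the orthogonal projection of f onto W. Writing g = a_0 + a_1 x + a_2 x^2, the coefficients solve the normal equations G · a = b where
  G_{ij} = <φ_i, φ_j> and b_i = <f, φ_i>, with φ_0 = 1, φ_1 = x, φ_2 = x^2.
G =
  [2, 0, 2/3]
  [0, 2/3, 0]
  [2/3, 0, 2/5],
b = (16/3, 2/15, 32/15).
Solving gives a_0 = 2, a_1 = 1/5, a_2 = 2, so
  g(x) = 2*x^2 + x/5 + 2.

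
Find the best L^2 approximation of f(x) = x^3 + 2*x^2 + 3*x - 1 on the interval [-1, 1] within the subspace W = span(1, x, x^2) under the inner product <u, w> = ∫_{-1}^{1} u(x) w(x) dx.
g(x) = 2*x^2 + 18*x/5 - 1

The best approximation g ∈ W is the orthogonal projection of f onto W. Writing g = a_0 + a_1 x + a_2 x^2, the coefficients solve the normal equations G · a = b where
  G_{ij} = <φ_i, φ_j> and b_i = <f, φ_i>, with φ_0 = 1, φ_1 = x, φ_2 = x^2.
G =
  [2, 0, 2/3]
  [0, 2/3, 0]
  [2/3, 0, 2/5],
b = (-2/3, 12/5, 2/15).
Solving gives a_0 = -1, a_1 = 18/5, a_2 = 2, so
  g(x) = 2*x^2 + 18*x/5 - 1.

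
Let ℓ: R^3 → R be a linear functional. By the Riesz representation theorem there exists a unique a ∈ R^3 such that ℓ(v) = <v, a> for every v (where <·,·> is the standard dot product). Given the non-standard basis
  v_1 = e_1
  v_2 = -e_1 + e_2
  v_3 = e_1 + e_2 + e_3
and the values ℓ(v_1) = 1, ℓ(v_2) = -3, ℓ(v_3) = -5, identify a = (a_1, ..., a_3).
a = (1, -2, -4)

Write a = (a_1, ..., a_3) in the standard basis. For each basis vector v_i, ℓ(v_i) = <v_i, a> is a linear equation in the a_j's. Collect the n equations into a matrix system V a = ℓ, where row i of V is v_i (expressed in the standard basis). Since V is invertible (lower-triangular with 1s on the diagonal, up to permutation), solve by back-substitution:
  V =
[[1, 0, 0],
 [-1, 1, 0],
 [1, 1, 1]]
  V a = (1, -3, -5)
Solving gives a = (1, -2, -4).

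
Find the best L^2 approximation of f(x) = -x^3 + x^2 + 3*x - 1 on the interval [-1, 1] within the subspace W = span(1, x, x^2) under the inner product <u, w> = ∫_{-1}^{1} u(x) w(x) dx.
g(x) = x^2 + 12*x/5 - 1

The best approximation g ∈ W is the orthogonal projection of f onto W. Writing g = a_0 + a_1 x + a_2 x^2, the coefficients solve the normal equations G · a = b where
  G_{ij} = <φ_i, φ_j> and b_i = <f, φ_i>, with φ_0 = 1, φ_1 = x, φ_2 = x^2.
G =
  [2, 0, 2/3]
  [0, 2/3, 0]
  [2/3, 0, 2/5],
b = (-4/3, 8/5, -4/15).
Solving gives a_0 = -1, a_1 = 12/5, a_2 = 1, so
  g(x) = x^2 + 12*x/5 - 1.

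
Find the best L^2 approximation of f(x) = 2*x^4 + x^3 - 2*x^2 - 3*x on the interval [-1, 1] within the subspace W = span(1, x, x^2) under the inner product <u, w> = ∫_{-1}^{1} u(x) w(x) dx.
g(x) = -2*x^2/7 - 12*x/5 - 6/35

The best approximation g ∈ W is the orthogonal projection of f onto W. Writing g = a_0 + a_1 x + a_2 x^2, the coefficients solve the normal equations G · a = b where
  G_{ij} = <φ_i, φ_j> and b_i = <f, φ_i>, with φ_0 = 1, φ_1 = x, φ_2 = x^2.
G =
  [2, 0, 2/3]
  [0, 2/3, 0]
  [2/3, 0, 2/5],
b = (-8/15, -8/5, -8/35).
Solving gives a_0 = -6/35, a_1 = -12/5, a_2 = -2/7, so
  g(x) = -2*x^2/7 - 12*x/5 - 6/35.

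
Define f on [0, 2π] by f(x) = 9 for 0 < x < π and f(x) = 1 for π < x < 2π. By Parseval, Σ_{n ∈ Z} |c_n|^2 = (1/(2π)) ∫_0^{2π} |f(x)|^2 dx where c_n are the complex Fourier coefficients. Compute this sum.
Σ |c_n|^2 = 41

Parseval equates the L^2 energy of f (normalised by 1/(2π)) with the ℓ^2 sum of its Fourier coefficients: (1/(2π)) ∫_0^{2π} |f|^2 = Σ |c_n|^2.
Compute the left side: (1/(2π)) [∫_0^π 9^2 dx + ∫_π^{2π} 1^2 dx] = (1/(2π)) · (81π + 1π) = (81 + 1)/2 = 41.
So Σ_{n ∈ Z} |c_n|^2 = 41.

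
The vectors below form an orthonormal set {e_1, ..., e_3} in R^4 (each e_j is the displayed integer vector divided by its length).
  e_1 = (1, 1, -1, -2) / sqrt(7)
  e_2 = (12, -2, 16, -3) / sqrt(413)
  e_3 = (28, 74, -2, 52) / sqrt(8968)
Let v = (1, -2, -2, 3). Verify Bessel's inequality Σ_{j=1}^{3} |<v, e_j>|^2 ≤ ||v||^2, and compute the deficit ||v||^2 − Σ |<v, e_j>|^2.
Σ |<v, e_j>|^2 = 100/19; ||v||^2 = 18; deficit = 242/19

Write each e_j = u_j / sqrt(<u_j, u_j>) where u_j is the displayed integer vector. Then <v, e_j> = <v, u_j> / sqrt(<u_j, u_j>), so |<v, e_j>|^2 = <v, u_j>^2 / <u_j, u_j>.
Coefficients: <v, e_1> = -5/sqrt(7), <v, e_2> = -25/sqrt(413), <v, e_3> = 40/sqrt(8968).
Square and sum: Σ |<v, e_j>|^2 = 100/19.
Compute ||v||^2 = v·v = 18.
Deficit = 18 − 100/19 = 242/19 ≥ 0, confirming Bessel's inequality. (The deficit equals ||v − Σ <v,e_j> e_j||^2, the squared distance from v to span{e_j}.)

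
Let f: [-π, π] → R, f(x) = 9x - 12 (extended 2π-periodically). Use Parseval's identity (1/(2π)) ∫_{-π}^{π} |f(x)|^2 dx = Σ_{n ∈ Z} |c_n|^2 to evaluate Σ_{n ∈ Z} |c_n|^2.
Σ |c_n|^2 = 27π^2 + 144

Expand and integrate term by term over [-π, π]:
  ∫ (9x)^2 dx = 81·(2π^3/3); ∫ 2·9·(-12)·x dx = 0 (odd integrand); ∫ (-12)^2 dx = 144·2π.
So (1/(2π)) ∫_{-π}^{π} (9x - 12)^2 dx = 81π^2/3 + 144 = 27π^2 + 144.
Parseval ⇒ Σ |c_n|^2 = 27π^2 + 144.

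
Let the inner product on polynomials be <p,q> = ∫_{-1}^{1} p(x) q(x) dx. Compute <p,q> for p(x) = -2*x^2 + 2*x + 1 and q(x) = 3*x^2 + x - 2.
<p,q> = -2/5

Expand the product: p(x)·q(x) = -6*x^4 + 4*x^3 + 9*x^2 - 3*x - 2.
∫_{-1}^{1} of each monomial x^k gives [2/(k+1) if k even, 0 if k odd]. Integrating term-by-term (or equivalently evaluating the antiderivative F(x) = -6*x^5/5 + x^4 + 3*x^3 - 3*x^2/2 - 2*x at the endpoints):
  F(1) − F(−1) = -7/10 − (-3/10) = -2/5.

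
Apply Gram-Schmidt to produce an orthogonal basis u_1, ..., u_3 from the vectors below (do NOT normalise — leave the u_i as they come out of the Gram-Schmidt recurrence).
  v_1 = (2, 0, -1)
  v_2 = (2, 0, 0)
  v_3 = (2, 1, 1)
Orthogonal basis:
  u_1 = (2, 0, -1)
  u_2 = (2/5, 0, 4/5)
  u_3 = (0, 1, 0)

Apply the Gram-Schmidt recurrence
  u_1 = v_1
  u_i = v_i − Σ_{j<i} ((v_i · u_j) / (u_j · u_j)) · u_j.

Step by step this gives:
  u_1 = (2, 0, -1)
  u_2 = (2/5, 0, 4/5)
  u_3 = (0, 1, 0)

Orthogonality check:
  u_2 · u_1 = 0 (should be 0)
  u_3 · u_1 = 0 (should be 0)
  u_3 · u_2 = 0 (should be 0)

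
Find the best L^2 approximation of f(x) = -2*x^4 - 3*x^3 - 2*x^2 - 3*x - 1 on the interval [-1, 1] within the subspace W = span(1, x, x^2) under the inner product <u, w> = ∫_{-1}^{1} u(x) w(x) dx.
g(x) = -26*x^2/7 - 24*x/5 - 29/35

The best approximation g ∈ W is the orthogonal projection of f onto W. Writing g = a_0 + a_1 x + a_2 x^2, the coefficients solve the normal equations G · a = b where
  G_{ij} = <φ_i, φ_j> and b_i = <f, φ_i>, with φ_0 = 1, φ_1 = x, φ_2 = x^2.
G =
  [2, 0, 2/3]
  [0, 2/3, 0]
  [2/3, 0, 2/5],
b = (-62/15, -16/5, -214/105).
Solving gives a_0 = -29/35, a_1 = -24/5, a_2 = -26/7, so
  g(x) = -26*x^2/7 - 24*x/5 - 29/35.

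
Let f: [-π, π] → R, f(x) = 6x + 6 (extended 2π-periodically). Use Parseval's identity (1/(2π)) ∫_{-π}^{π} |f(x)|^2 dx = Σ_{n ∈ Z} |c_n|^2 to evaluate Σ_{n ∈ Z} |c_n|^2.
Σ |c_n|^2 = 12π^2 + 36

Expand and integrate term by term over [-π, π]:
  ∫ (6x)^2 dx = 36·(2π^3/3); ∫ 2·6·(6)·x dx = 0 (odd integrand); ∫ 6^2 dx = 36·2π.
So (1/(2π)) ∫_{-π}^{π} (6x + 6)^2 dx = 36π^2/3 + 36 = 12π^2 + 36.
Parseval ⇒ Σ |c_n|^2 = 12π^2 + 36.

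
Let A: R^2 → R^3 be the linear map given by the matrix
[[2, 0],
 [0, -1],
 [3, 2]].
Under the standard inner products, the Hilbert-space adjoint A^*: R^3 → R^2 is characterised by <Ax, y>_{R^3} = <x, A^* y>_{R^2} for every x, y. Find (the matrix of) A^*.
A^* = A^T =
[[2, 0, 3],
 [0, -1, 2]]

For real matrices with standard dot products, the defining identity <Ax, y> = <x, A^* y> gives (Ax)^T y = x^T (A^*) y, i.e. x^T A^T y = x^T (A^*) y. Since this holds for all x, y, we must have A^* = A^T. Therefore
A^* =
[[2, 0, 3],
 [0, -1, 2]].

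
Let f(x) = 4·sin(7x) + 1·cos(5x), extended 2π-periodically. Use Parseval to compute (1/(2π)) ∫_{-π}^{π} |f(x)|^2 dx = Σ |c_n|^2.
Σ |c_n|^2 = 17/2

Expand |f|^2 and use orthogonality of {sin(nx), cos(mx)} on [-π, π]:
  ∫_{-π}^{π} sin(nx)^2 dx = π, ∫ cos(mx)^2 dx = π, and cross terms integrate to 0.
So ∫_{-π}^{π} f(x)^2 dx = 4^2 · π + 1^2 · π = (16 + 1)π.
Divide by 2π: (16 + 1)/2 = 17/2.
By Parseval, this equals Σ |c_n|^2.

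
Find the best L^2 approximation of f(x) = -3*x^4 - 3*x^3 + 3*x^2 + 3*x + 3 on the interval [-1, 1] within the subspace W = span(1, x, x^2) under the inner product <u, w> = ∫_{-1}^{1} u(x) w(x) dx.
g(x) = 3*x^2/7 + 6*x/5 + 114/35

The best approximation g ∈ W is the orthogonal projection of f onto W. Writing g = a_0 + a_1 x + a_2 x^2, the coefficients solve the normal equations G · a = b where
  G_{ij} = <φ_i, φ_j> and b_i = <f, φ_i>, with φ_0 = 1, φ_1 = x, φ_2 = x^2.
G =
  [2, 0, 2/3]
  [0, 2/3, 0]
  [2/3, 0, 2/5],
b = (34/5, 4/5, 82/35).
Solving gives a_0 = 114/35, a_1 = 6/5, a_2 = 3/7, so
  g(x) = 3*x^2/7 + 6*x/5 + 114/35.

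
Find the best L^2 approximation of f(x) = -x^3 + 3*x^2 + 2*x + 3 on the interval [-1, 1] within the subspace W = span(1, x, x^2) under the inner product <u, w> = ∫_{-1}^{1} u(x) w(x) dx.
g(x) = 3*x^2 + 7*x/5 + 3

The best approximation g ∈ W is the orthogonal projection of f onto W. Writing g = a_0 + a_1 x + a_2 x^2, the coefficients solve the normal equations G · a = b where
  G_{ij} = <φ_i, φ_j> and b_i = <f, φ_i>, with φ_0 = 1, φ_1 = x, φ_2 = x^2.
G =
  [2, 0, 2/3]
  [0, 2/3, 0]
  [2/3, 0, 2/5],
b = (8, 14/15, 16/5).
Solving gives a_0 = 3, a_1 = 7/5, a_2 = 3, so
  g(x) = 3*x^2 + 7*x/5 + 3.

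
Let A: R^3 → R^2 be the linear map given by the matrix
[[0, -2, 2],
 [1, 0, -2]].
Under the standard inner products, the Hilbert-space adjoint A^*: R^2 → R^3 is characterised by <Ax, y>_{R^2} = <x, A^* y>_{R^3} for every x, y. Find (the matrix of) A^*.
A^* = A^T =
[[0, 1],
 [-2, 0],
 [2, -2]]

For real matrices with standard dot products, the defining identity <Ax, y> = <x, A^* y> gives (Ax)^T y = x^T (A^*) y, i.e. x^T A^T y = x^T (A^*) y. Since this holds for all x, y, we must have A^* = A^T. Therefore
A^* =
[[0, 1],
 [-2, 0],
 [2, -2]].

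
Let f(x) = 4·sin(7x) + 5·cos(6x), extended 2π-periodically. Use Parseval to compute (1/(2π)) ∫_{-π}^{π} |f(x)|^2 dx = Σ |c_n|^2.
Σ |c_n|^2 = 41/2

Expand |f|^2 and use orthogonality of {sin(nx), cos(mx)} on [-π, π]:
  ∫_{-π}^{π} sin(nx)^2 dx = π, ∫ cos(mx)^2 dx = π, and cross terms integrate to 0.
So ∫_{-π}^{π} f(x)^2 dx = 4^2 · π + 5^2 · π = (16 + 25)π.
Divide by 2π: (16 + 25)/2 = 41/2.
By Parseval, this equals Σ |c_n|^2.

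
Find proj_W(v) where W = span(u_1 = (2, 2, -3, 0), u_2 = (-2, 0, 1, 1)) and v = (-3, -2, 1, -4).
proj_W(v) = (-34/53, -114/53, 131/53, -40/53)

Set up U = [u_1 | ... | u_2] ∈ R^(4×2). The projector onto W = col(U) is P = U (U^T U)^(-1) U^T.
Compute U^T U =
  [17, -7]
  [-7, 6],
and U^T v = (-13, 3).
Solve U^T U · c = U^T v for the coefficients: c = (-57/53, -40/53). The projection is proj_W(v) = U c.
Check: (v - proj_W(v)) · u_1 = 0  (should be 0).
Check: (v - proj_W(v)) · u_2 = 0  (should be 0).
Result: proj_W(v) = (-34/53, -114/53, 131/53, -40/53).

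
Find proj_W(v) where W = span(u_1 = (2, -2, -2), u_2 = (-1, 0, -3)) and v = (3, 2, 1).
proj_W(v) = (15/13, -6/13, 21/13)

Set up U = [u_1 | ... | u_2] ∈ R^(3×2). The projector onto W = col(U) is P = U (U^T U)^(-1) U^T.
Compute U^T U =
  [12, 4]
  [4, 10],
and U^T v = (0, -6).
Solve U^T U · c = U^T v for the coefficients: c = (3/13, -9/13). The projection is proj_W(v) = U c.
Check: (v - proj_W(v)) · u_1 = 0  (should be 0).
Check: (v - proj_W(v)) · u_2 = 0  (should be 0).
Result: proj_W(v) = (15/13, -6/13, 21/13).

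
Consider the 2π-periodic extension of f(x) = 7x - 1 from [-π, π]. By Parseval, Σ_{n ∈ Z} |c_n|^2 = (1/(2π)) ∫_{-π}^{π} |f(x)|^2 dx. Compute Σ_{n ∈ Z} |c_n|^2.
Σ |c_n|^2 = 49π^2/3 + 1

Expand and integrate term by term over [-π, π]:
  ∫ (7x)^2 dx = 49·(2π^3/3); ∫ 2·7·(-1)·x dx = 0 (odd integrand); ∫ (-1)^2 dx = 1·2π.
So (1/(2π)) ∫_{-π}^{π} (7x - 1)^2 dx = 49π^2/3 + 1 = 49π^2/3 + 1.
Parseval ⇒ Σ |c_n|^2 = 49π^2/3 + 1.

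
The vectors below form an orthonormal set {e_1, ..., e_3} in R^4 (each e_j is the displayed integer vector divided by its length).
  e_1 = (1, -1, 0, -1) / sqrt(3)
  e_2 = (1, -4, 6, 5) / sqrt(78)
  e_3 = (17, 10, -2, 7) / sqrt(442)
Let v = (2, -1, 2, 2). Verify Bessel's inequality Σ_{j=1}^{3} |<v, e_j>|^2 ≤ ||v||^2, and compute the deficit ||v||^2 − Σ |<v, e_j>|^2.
Σ |<v, e_j>|^2 = 13; ||v||^2 = 13; deficit = 0

Write each e_j = u_j / sqrt(<u_j, u_j>) where u_j is the displayed integer vector. Then <v, e_j> = <v, u_j> / sqrt(<u_j, u_j>), so |<v, e_j>|^2 = <v, u_j>^2 / <u_j, u_j>.
Coefficients: <v, e_1> = 1/sqrt(3), <v, e_2> = 28/sqrt(78), <v, e_3> = 34/sqrt(442).
Square and sum: Σ |<v, e_j>|^2 = 13.
Compute ||v||^2 = v·v = 13.
Deficit = 13 − 13 = 0 ≥ 0, confirming Bessel's inequality. (The deficit equals ||v − Σ <v,e_j> e_j||^2, the squared distance from v to span{e_j}.)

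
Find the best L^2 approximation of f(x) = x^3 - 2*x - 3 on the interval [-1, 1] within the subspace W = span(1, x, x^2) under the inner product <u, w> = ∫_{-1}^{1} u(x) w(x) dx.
g(x) = -7*x/5 - 3

The best approximation g ∈ W is the orthogonal projection of f onto W. Writing g = a_0 + a_1 x + a_2 x^2, the coefficients solve the normal equations G · a = b where
  G_{ij} = <φ_i, φ_j> and b_i = <f, φ_i>, with φ_0 = 1, φ_1 = x, φ_2 = x^2.
G =
  [2, 0, 2/3]
  [0, 2/3, 0]
  [2/3, 0, 2/5],
b = (-6, -14/15, -2).
Solving gives a_0 = -3, a_1 = -7/5, a_2 = 0, so
  g(x) = -7*x/5 - 3.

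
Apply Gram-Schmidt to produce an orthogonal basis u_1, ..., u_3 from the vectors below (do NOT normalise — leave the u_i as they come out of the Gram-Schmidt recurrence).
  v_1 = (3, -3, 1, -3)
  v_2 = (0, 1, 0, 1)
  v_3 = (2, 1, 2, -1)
Orthogonal basis:
  u_1 = (3, -3, 1, -3)
  u_2 = (9/14, 5/14, 3/14, 5/14)
  u_3 = (-2/5, 1, 6/5, -1)

Apply the Gram-Schmidt recurrence
  u_1 = v_1
  u_i = v_i − Σ_{j<i} ((v_i · u_j) / (u_j · u_j)) · u_j.

Step by step this gives:
  u_1 = (3, -3, 1, -3)
  u_2 = (9/14, 5/14, 3/14, 5/14)
  u_3 = (-2/5, 1, 6/5, -1)

Orthogonality check:
  u_2 · u_1 = 0 (should be 0)
  u_3 · u_1 = 0 (should be 0)
  u_3 · u_2 = 0 (should be 0)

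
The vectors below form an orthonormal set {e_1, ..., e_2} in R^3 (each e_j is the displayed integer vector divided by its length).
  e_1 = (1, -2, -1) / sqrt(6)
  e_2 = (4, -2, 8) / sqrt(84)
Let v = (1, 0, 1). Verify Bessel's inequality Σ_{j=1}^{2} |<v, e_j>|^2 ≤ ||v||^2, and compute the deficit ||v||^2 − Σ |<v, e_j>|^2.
Σ |<v, e_j>|^2 = 12/7; ||v||^2 = 2; deficit = 2/7

Write each e_j = u_j / sqrt(<u_j, u_j>) where u_j is the displayed integer vector. Then <v, e_j> = <v, u_j> / sqrt(<u_j, u_j>), so |<v, e_j>|^2 = <v, u_j>^2 / <u_j, u_j>.
Coefficients: <v, e_1> = 0/sqrt(6), <v, e_2> = 12/sqrt(84).
Square and sum: Σ |<v, e_j>|^2 = 12/7.
Compute ||v||^2 = v·v = 2.
Deficit = 2 − 12/7 = 2/7 ≥ 0, confirming Bessel's inequality. (The deficit equals ||v − Σ <v,e_j> e_j||^2, the squared distance from v to span{e_j}.)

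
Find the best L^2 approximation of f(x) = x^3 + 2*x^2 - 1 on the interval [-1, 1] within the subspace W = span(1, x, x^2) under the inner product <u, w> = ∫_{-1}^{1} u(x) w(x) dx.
g(x) = 2*x^2 + 3*x/5 - 1

The best approximation g ∈ W is the orthogonal projection of f onto W. Writing g = a_0 + a_1 x + a_2 x^2, the coefficients solve the normal equations G · a = b where
  G_{ij} = <φ_i, φ_j> and b_i = <f, φ_i>, with φ_0 = 1, φ_1 = x, φ_2 = x^2.
G =
  [2, 0, 2/3]
  [0, 2/3, 0]
  [2/3, 0, 2/5],
b = (-2/3, 2/5, 2/15).
Solving gives a_0 = -1, a_1 = 3/5, a_2 = 2, so
  g(x) = 2*x^2 + 3*x/5 - 1.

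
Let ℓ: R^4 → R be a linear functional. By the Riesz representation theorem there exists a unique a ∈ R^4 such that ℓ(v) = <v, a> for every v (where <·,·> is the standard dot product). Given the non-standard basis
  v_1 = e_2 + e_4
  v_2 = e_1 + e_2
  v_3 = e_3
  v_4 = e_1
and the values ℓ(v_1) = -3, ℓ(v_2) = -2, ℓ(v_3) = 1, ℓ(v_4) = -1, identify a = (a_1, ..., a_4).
a = (-1, -1, 1, -2)

Write a = (a_1, ..., a_4) in the standard basis. For each basis vector v_i, ℓ(v_i) = <v_i, a> is a linear equation in the a_j's. Collect the n equations into a matrix system V a = ℓ, where row i of V is v_i (expressed in the standard basis). Since V is invertible (lower-triangular with 1s on the diagonal, up to permutation), solve by back-substitution:
  V =
[[0, 1, 0, 1],
 [1, 1, 0, 0],
 [0, 0, 1, 0],
 [1, 0, 0, 0]]
  V a = (-3, -2, 1, -1)
Solving gives a = (-1, -1, 1, -2).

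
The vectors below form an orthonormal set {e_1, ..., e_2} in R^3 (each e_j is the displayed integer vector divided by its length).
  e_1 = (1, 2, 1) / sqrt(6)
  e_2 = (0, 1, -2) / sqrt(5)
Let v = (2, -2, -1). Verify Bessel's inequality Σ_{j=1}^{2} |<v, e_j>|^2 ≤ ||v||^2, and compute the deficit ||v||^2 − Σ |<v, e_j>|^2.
Σ |<v, e_j>|^2 = 3/2; ||v||^2 = 9; deficit = 15/2

Write each e_j = u_j / sqrt(<u_j, u_j>) where u_j is the displayed integer vector. Then <v, e_j> = <v, u_j> / sqrt(<u_j, u_j>), so |<v, e_j>|^2 = <v, u_j>^2 / <u_j, u_j>.
Coefficients: <v, e_1> = -3/sqrt(6), <v, e_2> = 0/sqrt(5).
Square and sum: Σ |<v, e_j>|^2 = 3/2.
Compute ||v||^2 = v·v = 9.
Deficit = 9 − 3/2 = 15/2 ≥ 0, confirming Bessel's inequality. (The deficit equals ||v − Σ <v,e_j> e_j||^2, the squared distance from v to span{e_j}.)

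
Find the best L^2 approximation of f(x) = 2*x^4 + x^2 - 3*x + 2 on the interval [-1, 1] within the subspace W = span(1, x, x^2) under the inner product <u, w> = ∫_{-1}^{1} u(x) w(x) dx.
g(x) = 19*x^2/7 - 3*x + 64/35

The best approximation g ∈ W is the orthogonal projection of f onto W. Writing g = a_0 + a_1 x + a_2 x^2, the coefficients solve the normal equations G · a = b where
  G_{ij} = <φ_i, φ_j> and b_i = <f, φ_i>, with φ_0 = 1, φ_1 = x, φ_2 = x^2.
G =
  [2, 0, 2/3]
  [0, 2/3, 0]
  [2/3, 0, 2/5],
b = (82/15, -2, 242/105).
Solving gives a_0 = 64/35, a_1 = -3, a_2 = 19/7, so
  g(x) = 19*x^2/7 - 3*x + 64/35.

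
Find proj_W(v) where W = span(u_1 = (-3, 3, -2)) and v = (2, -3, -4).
proj_W(v) = (21/22, -21/22, 7/11)

Set up U = [u_1 | ... | u_1] ∈ R^(3×1). The projector onto W = col(U) is P = U (U^T U)^(-1) U^T.
Compute U^T U =
  [22],
and U^T v = (-7).
Solve U^T U · c = U^T v for the coefficients: c = (-7/22). The projection is proj_W(v) = U c.
Check: (v - proj_W(v)) · u_1 = 0  (should be 0).
Result: proj_W(v) = (21/22, -21/22, 7/11).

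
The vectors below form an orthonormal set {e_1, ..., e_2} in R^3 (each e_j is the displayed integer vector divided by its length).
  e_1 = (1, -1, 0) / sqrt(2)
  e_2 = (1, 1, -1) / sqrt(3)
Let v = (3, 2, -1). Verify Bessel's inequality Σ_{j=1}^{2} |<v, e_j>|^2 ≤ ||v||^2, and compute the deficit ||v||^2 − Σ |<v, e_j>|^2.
Σ |<v, e_j>|^2 = 25/2; ||v||^2 = 14; deficit = 3/2

Write each e_j = u_j / sqrt(<u_j, u_j>) where u_j is the displayed integer vector. Then <v, e_j> = <v, u_j> / sqrt(<u_j, u_j>), so |<v, e_j>|^2 = <v, u_j>^2 / <u_j, u_j>.
Coefficients: <v, e_1> = 1/sqrt(2), <v, e_2> = 6/sqrt(3).
Square and sum: Σ |<v, e_j>|^2 = 25/2.
Compute ||v||^2 = v·v = 14.
Deficit = 14 − 25/2 = 3/2 ≥ 0, confirming Bessel's inequality. (The deficit equals ||v − Σ <v,e_j> e_j||^2, the squared distance from v to span{e_j}.)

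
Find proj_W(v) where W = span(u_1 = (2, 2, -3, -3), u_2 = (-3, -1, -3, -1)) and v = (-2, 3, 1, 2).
proj_W(v) = (-8/21, -10/21, 13/14, 5/6)

Set up U = [u_1 | ... | u_2] ∈ R^(4×2). The projector onto W = col(U) is P = U (U^T U)^(-1) U^T.
Compute U^T U =
  [26, 4]
  [4, 20],
and U^T v = (-7, -2).
Solve U^T U · c = U^T v for the coefficients: c = (-11/42, -1/21). The projection is proj_W(v) = U c.
Check: (v - proj_W(v)) · u_1 = 0  (should be 0).
Check: (v - proj_W(v)) · u_2 = 0  (should be 0).
Result: proj_W(v) = (-8/21, -10/21, 13/14, 5/6).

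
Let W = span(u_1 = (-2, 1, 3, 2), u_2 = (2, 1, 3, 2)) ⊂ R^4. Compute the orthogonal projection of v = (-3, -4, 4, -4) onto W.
proj_W(v) = (-3, 0, 0, 0)

Set up U = [u_1 | ... | u_2] ∈ R^(4×2). The projector onto W = col(U) is P = U (U^T U)^(-1) U^T.
Compute U^T U =
  [18, 10]
  [10, 18],
and U^T v = (6, -6).
Solve U^T U · c = U^T v for the coefficients: c = (3/4, -3/4). The projection is proj_W(v) = U c.
Check: (v - proj_W(v)) · u_1 = 0  (should be 0).
Check: (v - proj_W(v)) · u_2 = 0  (should be 0).
Result: proj_W(v) = (-3, 0, 0, 0).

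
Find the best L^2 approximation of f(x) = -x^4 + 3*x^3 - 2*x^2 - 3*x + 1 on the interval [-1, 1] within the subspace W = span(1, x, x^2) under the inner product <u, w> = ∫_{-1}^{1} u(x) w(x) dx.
g(x) = -20*x^2/7 - 6*x/5 + 38/35

The best approximation g ∈ W is the orthogonal projection of f onto W. Writing g = a_0 + a_1 x + a_2 x^2, the coefficients solve the normal equations G · a = b where
  G_{ij} = <φ_i, φ_j> and b_i = <f, φ_i>, with φ_0 = 1, φ_1 = x, φ_2 = x^2.
G =
  [2, 0, 2/3]
  [0, 2/3, 0]
  [2/3, 0, 2/5],
b = (4/15, -4/5, -44/105).
Solving gives a_0 = 38/35, a_1 = -6/5, a_2 = -20/7, so
  g(x) = -20*x^2/7 - 6*x/5 + 38/35.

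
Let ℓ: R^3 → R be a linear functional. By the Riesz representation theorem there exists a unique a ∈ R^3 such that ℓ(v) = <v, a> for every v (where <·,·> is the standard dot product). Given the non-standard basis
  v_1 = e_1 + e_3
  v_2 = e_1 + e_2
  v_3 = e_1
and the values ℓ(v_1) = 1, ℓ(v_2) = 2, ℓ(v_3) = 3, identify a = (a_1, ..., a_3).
a = (3, -1, -2)

Write a = (a_1, ..., a_3) in the standard basis. For each basis vector v_i, ℓ(v_i) = <v_i, a> is a linear equation in the a_j's. Collect the n equations into a matrix system V a = ℓ, where row i of V is v_i (expressed in the standard basis). Since V is invertible (lower-triangular with 1s on the diagonal, up to permutation), solve by back-substitution:
  V =
[[1, 0, 1],
 [1, 1, 0],
 [1, 0, 0]]
  V a = (1, 2, 3)
Solving gives a = (3, -1, -2).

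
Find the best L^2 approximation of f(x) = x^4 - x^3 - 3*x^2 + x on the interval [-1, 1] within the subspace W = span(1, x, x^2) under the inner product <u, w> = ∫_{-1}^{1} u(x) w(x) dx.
g(x) = -15*x^2/7 + 2*x/5 - 3/35

The best approximation g ∈ W is the orthogonal projection of f onto W. Writing g = a_0 + a_1 x + a_2 x^2, the coefficients solve the normal equations G · a = b where
  G_{ij} = <φ_i, φ_j> and b_i = <f, φ_i>, with φ_0 = 1, φ_1 = x, φ_2 = x^2.
G =
  [2, 0, 2/3]
  [0, 2/3, 0]
  [2/3, 0, 2/5],
b = (-8/5, 4/15, -32/35).
Solving gives a_0 = -3/35, a_1 = 2/5, a_2 = -15/7, so
  g(x) = -15*x^2/7 + 2*x/5 - 3/35.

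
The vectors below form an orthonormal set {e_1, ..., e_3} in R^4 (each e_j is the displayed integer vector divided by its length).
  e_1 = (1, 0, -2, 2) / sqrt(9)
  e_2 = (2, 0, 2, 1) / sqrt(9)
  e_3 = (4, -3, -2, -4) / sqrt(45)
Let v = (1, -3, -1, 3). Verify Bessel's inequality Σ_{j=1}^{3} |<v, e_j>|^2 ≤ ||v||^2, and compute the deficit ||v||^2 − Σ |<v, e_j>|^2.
Σ |<v, e_j>|^2 = 51/5; ||v||^2 = 20; deficit = 49/5

Write each e_j = u_j / sqrt(<u_j, u_j>) where u_j is the displayed integer vector. Then <v, e_j> = <v, u_j> / sqrt(<u_j, u_j>), so |<v, e_j>|^2 = <v, u_j>^2 / <u_j, u_j>.
Coefficients: <v, e_1> = 9/sqrt(9), <v, e_2> = 3/sqrt(9), <v, e_3> = 3/sqrt(45).
Square and sum: Σ |<v, e_j>|^2 = 51/5.
Compute ||v||^2 = v·v = 20.
Deficit = 20 − 51/5 = 49/5 ≥ 0, confirming Bessel's inequality. (The deficit equals ||v − Σ <v,e_j> e_j||^2, the squared distance from v to span{e_j}.)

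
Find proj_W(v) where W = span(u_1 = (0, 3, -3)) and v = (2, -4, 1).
proj_W(v) = (0, -5/2, 5/2)

Set up U = [u_1 | ... | u_1] ∈ R^(3×1). The projector onto W = col(U) is P = U (U^T U)^(-1) U^T.
Compute U^T U =
  [18],
and U^T v = (-15).
Solve U^T U · c = U^T v for the coefficients: c = (-5/6). The projection is proj_W(v) = U c.
Check: (v - proj_W(v)) · u_1 = 0  (should be 0).
Result: proj_W(v) = (0, -5/2, 5/2).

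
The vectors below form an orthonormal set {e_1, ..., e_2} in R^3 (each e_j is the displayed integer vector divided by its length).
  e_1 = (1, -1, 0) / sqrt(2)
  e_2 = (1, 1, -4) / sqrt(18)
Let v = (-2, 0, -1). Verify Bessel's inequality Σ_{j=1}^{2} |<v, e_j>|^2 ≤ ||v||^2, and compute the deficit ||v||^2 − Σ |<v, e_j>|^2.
Σ |<v, e_j>|^2 = 20/9; ||v||^2 = 5; deficit = 25/9

Write each e_j = u_j / sqrt(<u_j, u_j>) where u_j is the displayed integer vector. Then <v, e_j> = <v, u_j> / sqrt(<u_j, u_j>), so |<v, e_j>|^2 = <v, u_j>^2 / <u_j, u_j>.
Coefficients: <v, e_1> = -2/sqrt(2), <v, e_2> = 2/sqrt(18).
Square and sum: Σ |<v, e_j>|^2 = 20/9.
Compute ||v||^2 = v·v = 5.
Deficit = 5 − 20/9 = 25/9 ≥ 0, confirming Bessel's inequality. (The deficit equals ||v − Σ <v,e_j> e_j||^2, the squared distance from v to span{e_j}.)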